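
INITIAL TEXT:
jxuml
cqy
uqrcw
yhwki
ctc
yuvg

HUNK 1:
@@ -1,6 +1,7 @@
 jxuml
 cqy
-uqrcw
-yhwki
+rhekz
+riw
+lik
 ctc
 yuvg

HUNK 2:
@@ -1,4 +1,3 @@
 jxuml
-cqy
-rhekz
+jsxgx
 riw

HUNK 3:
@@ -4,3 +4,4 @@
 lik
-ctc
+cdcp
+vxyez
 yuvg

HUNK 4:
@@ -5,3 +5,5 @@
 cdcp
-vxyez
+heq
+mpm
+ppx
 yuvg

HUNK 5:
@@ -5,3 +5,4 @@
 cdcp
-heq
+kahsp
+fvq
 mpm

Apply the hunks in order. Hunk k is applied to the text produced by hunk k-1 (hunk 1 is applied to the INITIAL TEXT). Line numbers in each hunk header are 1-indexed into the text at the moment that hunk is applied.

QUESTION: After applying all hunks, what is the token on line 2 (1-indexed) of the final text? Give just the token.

Hunk 1: at line 1 remove [uqrcw,yhwki] add [rhekz,riw,lik] -> 7 lines: jxuml cqy rhekz riw lik ctc yuvg
Hunk 2: at line 1 remove [cqy,rhekz] add [jsxgx] -> 6 lines: jxuml jsxgx riw lik ctc yuvg
Hunk 3: at line 4 remove [ctc] add [cdcp,vxyez] -> 7 lines: jxuml jsxgx riw lik cdcp vxyez yuvg
Hunk 4: at line 5 remove [vxyez] add [heq,mpm,ppx] -> 9 lines: jxuml jsxgx riw lik cdcp heq mpm ppx yuvg
Hunk 5: at line 5 remove [heq] add [kahsp,fvq] -> 10 lines: jxuml jsxgx riw lik cdcp kahsp fvq mpm ppx yuvg
Final line 2: jsxgx

Answer: jsxgx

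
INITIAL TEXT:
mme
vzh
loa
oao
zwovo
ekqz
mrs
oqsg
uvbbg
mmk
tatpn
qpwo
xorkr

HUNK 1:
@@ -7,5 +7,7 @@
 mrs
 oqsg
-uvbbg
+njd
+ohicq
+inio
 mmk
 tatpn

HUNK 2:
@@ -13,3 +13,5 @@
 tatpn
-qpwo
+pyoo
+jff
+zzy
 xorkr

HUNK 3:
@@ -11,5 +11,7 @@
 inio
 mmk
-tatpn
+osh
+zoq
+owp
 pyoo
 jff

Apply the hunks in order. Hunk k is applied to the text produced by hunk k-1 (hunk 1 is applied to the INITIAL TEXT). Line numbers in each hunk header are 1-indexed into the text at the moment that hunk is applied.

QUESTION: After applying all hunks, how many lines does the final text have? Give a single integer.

Hunk 1: at line 7 remove [uvbbg] add [njd,ohicq,inio] -> 15 lines: mme vzh loa oao zwovo ekqz mrs oqsg njd ohicq inio mmk tatpn qpwo xorkr
Hunk 2: at line 13 remove [qpwo] add [pyoo,jff,zzy] -> 17 lines: mme vzh loa oao zwovo ekqz mrs oqsg njd ohicq inio mmk tatpn pyoo jff zzy xorkr
Hunk 3: at line 11 remove [tatpn] add [osh,zoq,owp] -> 19 lines: mme vzh loa oao zwovo ekqz mrs oqsg njd ohicq inio mmk osh zoq owp pyoo jff zzy xorkr
Final line count: 19

Answer: 19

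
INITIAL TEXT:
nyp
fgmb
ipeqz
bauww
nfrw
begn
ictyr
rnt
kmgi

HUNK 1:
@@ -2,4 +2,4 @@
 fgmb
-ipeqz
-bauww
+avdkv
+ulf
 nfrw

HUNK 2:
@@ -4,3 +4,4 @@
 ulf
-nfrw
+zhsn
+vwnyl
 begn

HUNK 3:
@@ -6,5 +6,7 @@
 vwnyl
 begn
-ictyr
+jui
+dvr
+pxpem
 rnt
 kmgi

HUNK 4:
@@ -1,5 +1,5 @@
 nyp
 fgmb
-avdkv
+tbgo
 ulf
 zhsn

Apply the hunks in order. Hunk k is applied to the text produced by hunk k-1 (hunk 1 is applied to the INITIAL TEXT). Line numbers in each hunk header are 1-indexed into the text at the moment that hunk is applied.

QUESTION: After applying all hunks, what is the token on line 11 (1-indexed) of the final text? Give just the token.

Answer: rnt

Derivation:
Hunk 1: at line 2 remove [ipeqz,bauww] add [avdkv,ulf] -> 9 lines: nyp fgmb avdkv ulf nfrw begn ictyr rnt kmgi
Hunk 2: at line 4 remove [nfrw] add [zhsn,vwnyl] -> 10 lines: nyp fgmb avdkv ulf zhsn vwnyl begn ictyr rnt kmgi
Hunk 3: at line 6 remove [ictyr] add [jui,dvr,pxpem] -> 12 lines: nyp fgmb avdkv ulf zhsn vwnyl begn jui dvr pxpem rnt kmgi
Hunk 4: at line 1 remove [avdkv] add [tbgo] -> 12 lines: nyp fgmb tbgo ulf zhsn vwnyl begn jui dvr pxpem rnt kmgi
Final line 11: rnt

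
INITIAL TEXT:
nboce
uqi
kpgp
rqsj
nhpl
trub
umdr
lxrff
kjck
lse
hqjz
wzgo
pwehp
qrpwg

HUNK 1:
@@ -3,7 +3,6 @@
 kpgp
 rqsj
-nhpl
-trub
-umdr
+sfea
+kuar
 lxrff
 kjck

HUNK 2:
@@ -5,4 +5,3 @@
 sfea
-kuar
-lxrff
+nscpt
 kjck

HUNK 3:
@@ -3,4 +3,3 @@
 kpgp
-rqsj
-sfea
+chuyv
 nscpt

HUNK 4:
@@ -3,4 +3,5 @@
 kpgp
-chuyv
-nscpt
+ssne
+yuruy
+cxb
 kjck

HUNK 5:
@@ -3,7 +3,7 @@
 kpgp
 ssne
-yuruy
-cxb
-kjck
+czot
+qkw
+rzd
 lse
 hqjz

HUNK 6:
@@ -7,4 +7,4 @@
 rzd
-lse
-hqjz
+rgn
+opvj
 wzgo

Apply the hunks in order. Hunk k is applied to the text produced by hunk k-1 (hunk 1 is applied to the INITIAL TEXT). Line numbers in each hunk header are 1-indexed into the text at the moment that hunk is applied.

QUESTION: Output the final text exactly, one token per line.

Hunk 1: at line 3 remove [nhpl,trub,umdr] add [sfea,kuar] -> 13 lines: nboce uqi kpgp rqsj sfea kuar lxrff kjck lse hqjz wzgo pwehp qrpwg
Hunk 2: at line 5 remove [kuar,lxrff] add [nscpt] -> 12 lines: nboce uqi kpgp rqsj sfea nscpt kjck lse hqjz wzgo pwehp qrpwg
Hunk 3: at line 3 remove [rqsj,sfea] add [chuyv] -> 11 lines: nboce uqi kpgp chuyv nscpt kjck lse hqjz wzgo pwehp qrpwg
Hunk 4: at line 3 remove [chuyv,nscpt] add [ssne,yuruy,cxb] -> 12 lines: nboce uqi kpgp ssne yuruy cxb kjck lse hqjz wzgo pwehp qrpwg
Hunk 5: at line 3 remove [yuruy,cxb,kjck] add [czot,qkw,rzd] -> 12 lines: nboce uqi kpgp ssne czot qkw rzd lse hqjz wzgo pwehp qrpwg
Hunk 6: at line 7 remove [lse,hqjz] add [rgn,opvj] -> 12 lines: nboce uqi kpgp ssne czot qkw rzd rgn opvj wzgo pwehp qrpwg

Answer: nboce
uqi
kpgp
ssne
czot
qkw
rzd
rgn
opvj
wzgo
pwehp
qrpwg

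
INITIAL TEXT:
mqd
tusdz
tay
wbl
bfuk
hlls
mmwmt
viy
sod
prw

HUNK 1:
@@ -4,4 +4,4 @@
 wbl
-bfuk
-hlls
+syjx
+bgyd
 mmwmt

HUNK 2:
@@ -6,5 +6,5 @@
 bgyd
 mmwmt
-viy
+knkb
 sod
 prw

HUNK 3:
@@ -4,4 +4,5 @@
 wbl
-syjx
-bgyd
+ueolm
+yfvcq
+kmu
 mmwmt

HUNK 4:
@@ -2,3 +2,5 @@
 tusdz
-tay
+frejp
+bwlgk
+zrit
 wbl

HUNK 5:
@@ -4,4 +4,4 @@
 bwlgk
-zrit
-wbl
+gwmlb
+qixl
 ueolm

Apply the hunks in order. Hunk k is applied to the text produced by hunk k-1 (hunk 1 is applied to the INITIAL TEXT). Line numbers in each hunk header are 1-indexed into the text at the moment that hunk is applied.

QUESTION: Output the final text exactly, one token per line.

Hunk 1: at line 4 remove [bfuk,hlls] add [syjx,bgyd] -> 10 lines: mqd tusdz tay wbl syjx bgyd mmwmt viy sod prw
Hunk 2: at line 6 remove [viy] add [knkb] -> 10 lines: mqd tusdz tay wbl syjx bgyd mmwmt knkb sod prw
Hunk 3: at line 4 remove [syjx,bgyd] add [ueolm,yfvcq,kmu] -> 11 lines: mqd tusdz tay wbl ueolm yfvcq kmu mmwmt knkb sod prw
Hunk 4: at line 2 remove [tay] add [frejp,bwlgk,zrit] -> 13 lines: mqd tusdz frejp bwlgk zrit wbl ueolm yfvcq kmu mmwmt knkb sod prw
Hunk 5: at line 4 remove [zrit,wbl] add [gwmlb,qixl] -> 13 lines: mqd tusdz frejp bwlgk gwmlb qixl ueolm yfvcq kmu mmwmt knkb sod prw

Answer: mqd
tusdz
frejp
bwlgk
gwmlb
qixl
ueolm
yfvcq
kmu
mmwmt
knkb
sod
prw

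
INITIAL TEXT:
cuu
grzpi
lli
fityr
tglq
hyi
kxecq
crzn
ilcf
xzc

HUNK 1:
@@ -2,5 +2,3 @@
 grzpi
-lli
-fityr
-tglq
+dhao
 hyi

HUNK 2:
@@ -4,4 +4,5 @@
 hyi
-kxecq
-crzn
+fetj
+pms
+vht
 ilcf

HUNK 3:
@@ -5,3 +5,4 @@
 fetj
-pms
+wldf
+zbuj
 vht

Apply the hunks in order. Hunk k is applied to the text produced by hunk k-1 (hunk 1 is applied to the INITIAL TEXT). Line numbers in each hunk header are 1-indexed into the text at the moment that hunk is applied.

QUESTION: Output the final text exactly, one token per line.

Answer: cuu
grzpi
dhao
hyi
fetj
wldf
zbuj
vht
ilcf
xzc

Derivation:
Hunk 1: at line 2 remove [lli,fityr,tglq] add [dhao] -> 8 lines: cuu grzpi dhao hyi kxecq crzn ilcf xzc
Hunk 2: at line 4 remove [kxecq,crzn] add [fetj,pms,vht] -> 9 lines: cuu grzpi dhao hyi fetj pms vht ilcf xzc
Hunk 3: at line 5 remove [pms] add [wldf,zbuj] -> 10 lines: cuu grzpi dhao hyi fetj wldf zbuj vht ilcf xzc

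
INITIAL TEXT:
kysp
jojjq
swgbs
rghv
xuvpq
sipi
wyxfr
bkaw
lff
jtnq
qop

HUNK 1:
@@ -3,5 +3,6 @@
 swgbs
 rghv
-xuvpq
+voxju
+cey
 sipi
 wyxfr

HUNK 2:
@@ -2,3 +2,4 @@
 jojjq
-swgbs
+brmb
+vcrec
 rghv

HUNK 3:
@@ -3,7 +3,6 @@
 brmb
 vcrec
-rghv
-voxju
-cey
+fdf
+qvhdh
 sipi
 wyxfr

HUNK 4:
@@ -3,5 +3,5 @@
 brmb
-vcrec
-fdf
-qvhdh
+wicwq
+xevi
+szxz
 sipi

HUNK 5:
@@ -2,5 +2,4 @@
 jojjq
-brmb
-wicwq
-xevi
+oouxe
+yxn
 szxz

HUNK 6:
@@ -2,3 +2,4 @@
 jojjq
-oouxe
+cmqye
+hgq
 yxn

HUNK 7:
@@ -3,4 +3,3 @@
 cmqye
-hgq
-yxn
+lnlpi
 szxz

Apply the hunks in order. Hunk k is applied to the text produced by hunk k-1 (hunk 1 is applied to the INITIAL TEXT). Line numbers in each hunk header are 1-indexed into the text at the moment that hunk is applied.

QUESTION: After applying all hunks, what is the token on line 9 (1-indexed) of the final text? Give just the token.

Hunk 1: at line 3 remove [xuvpq] add [voxju,cey] -> 12 lines: kysp jojjq swgbs rghv voxju cey sipi wyxfr bkaw lff jtnq qop
Hunk 2: at line 2 remove [swgbs] add [brmb,vcrec] -> 13 lines: kysp jojjq brmb vcrec rghv voxju cey sipi wyxfr bkaw lff jtnq qop
Hunk 3: at line 3 remove [rghv,voxju,cey] add [fdf,qvhdh] -> 12 lines: kysp jojjq brmb vcrec fdf qvhdh sipi wyxfr bkaw lff jtnq qop
Hunk 4: at line 3 remove [vcrec,fdf,qvhdh] add [wicwq,xevi,szxz] -> 12 lines: kysp jojjq brmb wicwq xevi szxz sipi wyxfr bkaw lff jtnq qop
Hunk 5: at line 2 remove [brmb,wicwq,xevi] add [oouxe,yxn] -> 11 lines: kysp jojjq oouxe yxn szxz sipi wyxfr bkaw lff jtnq qop
Hunk 6: at line 2 remove [oouxe] add [cmqye,hgq] -> 12 lines: kysp jojjq cmqye hgq yxn szxz sipi wyxfr bkaw lff jtnq qop
Hunk 7: at line 3 remove [hgq,yxn] add [lnlpi] -> 11 lines: kysp jojjq cmqye lnlpi szxz sipi wyxfr bkaw lff jtnq qop
Final line 9: lff

Answer: lff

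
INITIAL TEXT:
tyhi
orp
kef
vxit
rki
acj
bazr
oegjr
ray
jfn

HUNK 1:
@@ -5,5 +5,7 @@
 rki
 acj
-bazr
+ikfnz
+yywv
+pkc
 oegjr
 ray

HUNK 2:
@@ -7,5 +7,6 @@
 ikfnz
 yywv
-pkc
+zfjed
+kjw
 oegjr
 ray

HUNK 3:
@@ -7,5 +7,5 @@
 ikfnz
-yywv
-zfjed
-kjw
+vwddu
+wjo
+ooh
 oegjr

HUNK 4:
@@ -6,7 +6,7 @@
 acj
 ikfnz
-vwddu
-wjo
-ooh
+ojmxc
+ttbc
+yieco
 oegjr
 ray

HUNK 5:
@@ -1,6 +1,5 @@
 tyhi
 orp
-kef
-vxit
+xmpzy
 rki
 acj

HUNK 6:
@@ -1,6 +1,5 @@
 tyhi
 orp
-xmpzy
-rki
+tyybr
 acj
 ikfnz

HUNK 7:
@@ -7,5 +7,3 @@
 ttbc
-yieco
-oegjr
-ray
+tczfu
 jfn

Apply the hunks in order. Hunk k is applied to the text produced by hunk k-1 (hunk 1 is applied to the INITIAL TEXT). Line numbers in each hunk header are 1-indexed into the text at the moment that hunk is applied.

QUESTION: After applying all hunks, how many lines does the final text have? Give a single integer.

Hunk 1: at line 5 remove [bazr] add [ikfnz,yywv,pkc] -> 12 lines: tyhi orp kef vxit rki acj ikfnz yywv pkc oegjr ray jfn
Hunk 2: at line 7 remove [pkc] add [zfjed,kjw] -> 13 lines: tyhi orp kef vxit rki acj ikfnz yywv zfjed kjw oegjr ray jfn
Hunk 3: at line 7 remove [yywv,zfjed,kjw] add [vwddu,wjo,ooh] -> 13 lines: tyhi orp kef vxit rki acj ikfnz vwddu wjo ooh oegjr ray jfn
Hunk 4: at line 6 remove [vwddu,wjo,ooh] add [ojmxc,ttbc,yieco] -> 13 lines: tyhi orp kef vxit rki acj ikfnz ojmxc ttbc yieco oegjr ray jfn
Hunk 5: at line 1 remove [kef,vxit] add [xmpzy] -> 12 lines: tyhi orp xmpzy rki acj ikfnz ojmxc ttbc yieco oegjr ray jfn
Hunk 6: at line 1 remove [xmpzy,rki] add [tyybr] -> 11 lines: tyhi orp tyybr acj ikfnz ojmxc ttbc yieco oegjr ray jfn
Hunk 7: at line 7 remove [yieco,oegjr,ray] add [tczfu] -> 9 lines: tyhi orp tyybr acj ikfnz ojmxc ttbc tczfu jfn
Final line count: 9

Answer: 9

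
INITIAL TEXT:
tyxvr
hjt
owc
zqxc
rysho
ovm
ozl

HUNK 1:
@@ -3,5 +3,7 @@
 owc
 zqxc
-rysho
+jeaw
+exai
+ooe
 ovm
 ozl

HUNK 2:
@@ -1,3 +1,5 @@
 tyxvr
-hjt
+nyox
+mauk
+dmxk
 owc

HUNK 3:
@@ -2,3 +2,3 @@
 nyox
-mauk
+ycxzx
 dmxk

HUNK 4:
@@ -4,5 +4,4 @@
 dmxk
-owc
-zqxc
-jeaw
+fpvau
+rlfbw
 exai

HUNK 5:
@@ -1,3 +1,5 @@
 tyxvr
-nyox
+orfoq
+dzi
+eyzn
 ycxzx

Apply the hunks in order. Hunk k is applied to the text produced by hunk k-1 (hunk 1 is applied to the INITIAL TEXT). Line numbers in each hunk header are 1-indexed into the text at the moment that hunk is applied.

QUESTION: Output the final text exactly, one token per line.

Hunk 1: at line 3 remove [rysho] add [jeaw,exai,ooe] -> 9 lines: tyxvr hjt owc zqxc jeaw exai ooe ovm ozl
Hunk 2: at line 1 remove [hjt] add [nyox,mauk,dmxk] -> 11 lines: tyxvr nyox mauk dmxk owc zqxc jeaw exai ooe ovm ozl
Hunk 3: at line 2 remove [mauk] add [ycxzx] -> 11 lines: tyxvr nyox ycxzx dmxk owc zqxc jeaw exai ooe ovm ozl
Hunk 4: at line 4 remove [owc,zqxc,jeaw] add [fpvau,rlfbw] -> 10 lines: tyxvr nyox ycxzx dmxk fpvau rlfbw exai ooe ovm ozl
Hunk 5: at line 1 remove [nyox] add [orfoq,dzi,eyzn] -> 12 lines: tyxvr orfoq dzi eyzn ycxzx dmxk fpvau rlfbw exai ooe ovm ozl

Answer: tyxvr
orfoq
dzi
eyzn
ycxzx
dmxk
fpvau
rlfbw
exai
ooe
ovm
ozl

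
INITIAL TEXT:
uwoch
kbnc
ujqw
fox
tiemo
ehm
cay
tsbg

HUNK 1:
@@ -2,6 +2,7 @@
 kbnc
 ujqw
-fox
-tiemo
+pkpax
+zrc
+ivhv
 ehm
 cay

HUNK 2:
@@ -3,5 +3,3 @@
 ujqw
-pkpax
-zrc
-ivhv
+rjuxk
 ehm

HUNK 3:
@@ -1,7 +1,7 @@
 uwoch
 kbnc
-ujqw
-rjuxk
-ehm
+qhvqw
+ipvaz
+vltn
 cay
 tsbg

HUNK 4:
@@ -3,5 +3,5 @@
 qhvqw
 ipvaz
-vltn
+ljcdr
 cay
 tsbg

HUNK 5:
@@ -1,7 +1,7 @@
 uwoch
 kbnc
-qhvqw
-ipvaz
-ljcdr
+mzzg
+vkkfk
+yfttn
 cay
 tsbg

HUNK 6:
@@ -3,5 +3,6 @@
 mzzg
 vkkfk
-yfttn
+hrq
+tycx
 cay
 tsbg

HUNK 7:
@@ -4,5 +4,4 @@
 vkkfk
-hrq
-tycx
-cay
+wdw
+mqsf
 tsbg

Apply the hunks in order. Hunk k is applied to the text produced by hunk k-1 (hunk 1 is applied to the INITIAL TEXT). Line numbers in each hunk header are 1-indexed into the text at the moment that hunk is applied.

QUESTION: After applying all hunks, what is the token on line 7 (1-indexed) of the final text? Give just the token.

Answer: tsbg

Derivation:
Hunk 1: at line 2 remove [fox,tiemo] add [pkpax,zrc,ivhv] -> 9 lines: uwoch kbnc ujqw pkpax zrc ivhv ehm cay tsbg
Hunk 2: at line 3 remove [pkpax,zrc,ivhv] add [rjuxk] -> 7 lines: uwoch kbnc ujqw rjuxk ehm cay tsbg
Hunk 3: at line 1 remove [ujqw,rjuxk,ehm] add [qhvqw,ipvaz,vltn] -> 7 lines: uwoch kbnc qhvqw ipvaz vltn cay tsbg
Hunk 4: at line 3 remove [vltn] add [ljcdr] -> 7 lines: uwoch kbnc qhvqw ipvaz ljcdr cay tsbg
Hunk 5: at line 1 remove [qhvqw,ipvaz,ljcdr] add [mzzg,vkkfk,yfttn] -> 7 lines: uwoch kbnc mzzg vkkfk yfttn cay tsbg
Hunk 6: at line 3 remove [yfttn] add [hrq,tycx] -> 8 lines: uwoch kbnc mzzg vkkfk hrq tycx cay tsbg
Hunk 7: at line 4 remove [hrq,tycx,cay] add [wdw,mqsf] -> 7 lines: uwoch kbnc mzzg vkkfk wdw mqsf tsbg
Final line 7: tsbg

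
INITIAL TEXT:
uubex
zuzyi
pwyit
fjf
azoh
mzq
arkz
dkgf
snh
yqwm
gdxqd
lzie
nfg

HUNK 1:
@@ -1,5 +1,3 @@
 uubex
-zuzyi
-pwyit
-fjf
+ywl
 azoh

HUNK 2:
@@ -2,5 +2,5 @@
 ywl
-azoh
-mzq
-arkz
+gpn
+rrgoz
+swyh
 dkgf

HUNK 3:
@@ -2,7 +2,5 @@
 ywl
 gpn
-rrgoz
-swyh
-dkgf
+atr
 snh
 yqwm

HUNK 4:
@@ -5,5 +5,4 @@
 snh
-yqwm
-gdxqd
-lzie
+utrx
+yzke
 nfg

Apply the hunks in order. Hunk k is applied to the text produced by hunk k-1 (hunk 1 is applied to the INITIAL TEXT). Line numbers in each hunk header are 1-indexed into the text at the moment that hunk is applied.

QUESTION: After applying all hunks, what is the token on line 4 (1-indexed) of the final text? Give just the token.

Answer: atr

Derivation:
Hunk 1: at line 1 remove [zuzyi,pwyit,fjf] add [ywl] -> 11 lines: uubex ywl azoh mzq arkz dkgf snh yqwm gdxqd lzie nfg
Hunk 2: at line 2 remove [azoh,mzq,arkz] add [gpn,rrgoz,swyh] -> 11 lines: uubex ywl gpn rrgoz swyh dkgf snh yqwm gdxqd lzie nfg
Hunk 3: at line 2 remove [rrgoz,swyh,dkgf] add [atr] -> 9 lines: uubex ywl gpn atr snh yqwm gdxqd lzie nfg
Hunk 4: at line 5 remove [yqwm,gdxqd,lzie] add [utrx,yzke] -> 8 lines: uubex ywl gpn atr snh utrx yzke nfg
Final line 4: atr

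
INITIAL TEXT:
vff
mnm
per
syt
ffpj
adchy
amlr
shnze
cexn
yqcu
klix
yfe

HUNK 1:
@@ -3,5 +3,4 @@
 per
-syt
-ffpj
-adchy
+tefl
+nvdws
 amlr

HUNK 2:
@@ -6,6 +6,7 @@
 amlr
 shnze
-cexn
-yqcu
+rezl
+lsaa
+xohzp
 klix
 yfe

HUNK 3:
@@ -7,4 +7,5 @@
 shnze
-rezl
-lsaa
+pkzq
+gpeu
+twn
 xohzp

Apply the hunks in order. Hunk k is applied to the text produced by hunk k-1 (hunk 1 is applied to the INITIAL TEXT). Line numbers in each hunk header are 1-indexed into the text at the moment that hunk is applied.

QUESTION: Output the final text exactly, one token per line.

Answer: vff
mnm
per
tefl
nvdws
amlr
shnze
pkzq
gpeu
twn
xohzp
klix
yfe

Derivation:
Hunk 1: at line 3 remove [syt,ffpj,adchy] add [tefl,nvdws] -> 11 lines: vff mnm per tefl nvdws amlr shnze cexn yqcu klix yfe
Hunk 2: at line 6 remove [cexn,yqcu] add [rezl,lsaa,xohzp] -> 12 lines: vff mnm per tefl nvdws amlr shnze rezl lsaa xohzp klix yfe
Hunk 3: at line 7 remove [rezl,lsaa] add [pkzq,gpeu,twn] -> 13 lines: vff mnm per tefl nvdws amlr shnze pkzq gpeu twn xohzp klix yfe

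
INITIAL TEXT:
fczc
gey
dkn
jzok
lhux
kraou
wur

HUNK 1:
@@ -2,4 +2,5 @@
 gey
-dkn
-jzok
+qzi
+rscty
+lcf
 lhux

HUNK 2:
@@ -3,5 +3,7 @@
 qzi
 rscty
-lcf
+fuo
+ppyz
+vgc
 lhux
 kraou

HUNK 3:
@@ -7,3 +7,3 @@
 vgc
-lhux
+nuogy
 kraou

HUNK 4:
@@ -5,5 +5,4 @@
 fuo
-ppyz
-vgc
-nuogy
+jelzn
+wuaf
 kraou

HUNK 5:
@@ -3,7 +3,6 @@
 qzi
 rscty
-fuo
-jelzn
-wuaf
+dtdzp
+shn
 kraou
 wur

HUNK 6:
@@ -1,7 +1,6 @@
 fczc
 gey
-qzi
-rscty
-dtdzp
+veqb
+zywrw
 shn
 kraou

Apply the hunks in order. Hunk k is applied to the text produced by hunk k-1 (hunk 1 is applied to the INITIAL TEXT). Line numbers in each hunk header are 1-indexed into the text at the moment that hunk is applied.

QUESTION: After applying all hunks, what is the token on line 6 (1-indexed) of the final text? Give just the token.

Answer: kraou

Derivation:
Hunk 1: at line 2 remove [dkn,jzok] add [qzi,rscty,lcf] -> 8 lines: fczc gey qzi rscty lcf lhux kraou wur
Hunk 2: at line 3 remove [lcf] add [fuo,ppyz,vgc] -> 10 lines: fczc gey qzi rscty fuo ppyz vgc lhux kraou wur
Hunk 3: at line 7 remove [lhux] add [nuogy] -> 10 lines: fczc gey qzi rscty fuo ppyz vgc nuogy kraou wur
Hunk 4: at line 5 remove [ppyz,vgc,nuogy] add [jelzn,wuaf] -> 9 lines: fczc gey qzi rscty fuo jelzn wuaf kraou wur
Hunk 5: at line 3 remove [fuo,jelzn,wuaf] add [dtdzp,shn] -> 8 lines: fczc gey qzi rscty dtdzp shn kraou wur
Hunk 6: at line 1 remove [qzi,rscty,dtdzp] add [veqb,zywrw] -> 7 lines: fczc gey veqb zywrw shn kraou wur
Final line 6: kraou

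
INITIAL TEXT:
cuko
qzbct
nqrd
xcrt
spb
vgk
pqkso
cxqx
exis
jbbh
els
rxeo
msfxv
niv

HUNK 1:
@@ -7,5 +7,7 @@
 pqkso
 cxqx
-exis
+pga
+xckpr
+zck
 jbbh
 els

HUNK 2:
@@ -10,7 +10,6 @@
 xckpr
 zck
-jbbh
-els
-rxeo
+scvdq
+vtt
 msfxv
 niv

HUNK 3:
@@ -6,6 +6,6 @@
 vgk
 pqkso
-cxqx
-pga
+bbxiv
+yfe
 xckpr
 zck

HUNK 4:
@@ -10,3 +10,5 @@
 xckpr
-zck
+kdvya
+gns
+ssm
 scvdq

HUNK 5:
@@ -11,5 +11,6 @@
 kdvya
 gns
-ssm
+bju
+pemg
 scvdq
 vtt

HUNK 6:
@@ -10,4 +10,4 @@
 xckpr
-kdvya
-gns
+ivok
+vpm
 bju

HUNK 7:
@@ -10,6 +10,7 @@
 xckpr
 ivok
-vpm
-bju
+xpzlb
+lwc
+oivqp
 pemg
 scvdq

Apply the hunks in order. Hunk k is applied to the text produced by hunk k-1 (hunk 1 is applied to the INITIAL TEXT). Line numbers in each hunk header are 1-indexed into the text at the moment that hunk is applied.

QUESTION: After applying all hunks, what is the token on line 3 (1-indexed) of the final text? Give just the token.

Answer: nqrd

Derivation:
Hunk 1: at line 7 remove [exis] add [pga,xckpr,zck] -> 16 lines: cuko qzbct nqrd xcrt spb vgk pqkso cxqx pga xckpr zck jbbh els rxeo msfxv niv
Hunk 2: at line 10 remove [jbbh,els,rxeo] add [scvdq,vtt] -> 15 lines: cuko qzbct nqrd xcrt spb vgk pqkso cxqx pga xckpr zck scvdq vtt msfxv niv
Hunk 3: at line 6 remove [cxqx,pga] add [bbxiv,yfe] -> 15 lines: cuko qzbct nqrd xcrt spb vgk pqkso bbxiv yfe xckpr zck scvdq vtt msfxv niv
Hunk 4: at line 10 remove [zck] add [kdvya,gns,ssm] -> 17 lines: cuko qzbct nqrd xcrt spb vgk pqkso bbxiv yfe xckpr kdvya gns ssm scvdq vtt msfxv niv
Hunk 5: at line 11 remove [ssm] add [bju,pemg] -> 18 lines: cuko qzbct nqrd xcrt spb vgk pqkso bbxiv yfe xckpr kdvya gns bju pemg scvdq vtt msfxv niv
Hunk 6: at line 10 remove [kdvya,gns] add [ivok,vpm] -> 18 lines: cuko qzbct nqrd xcrt spb vgk pqkso bbxiv yfe xckpr ivok vpm bju pemg scvdq vtt msfxv niv
Hunk 7: at line 10 remove [vpm,bju] add [xpzlb,lwc,oivqp] -> 19 lines: cuko qzbct nqrd xcrt spb vgk pqkso bbxiv yfe xckpr ivok xpzlb lwc oivqp pemg scvdq vtt msfxv niv
Final line 3: nqrd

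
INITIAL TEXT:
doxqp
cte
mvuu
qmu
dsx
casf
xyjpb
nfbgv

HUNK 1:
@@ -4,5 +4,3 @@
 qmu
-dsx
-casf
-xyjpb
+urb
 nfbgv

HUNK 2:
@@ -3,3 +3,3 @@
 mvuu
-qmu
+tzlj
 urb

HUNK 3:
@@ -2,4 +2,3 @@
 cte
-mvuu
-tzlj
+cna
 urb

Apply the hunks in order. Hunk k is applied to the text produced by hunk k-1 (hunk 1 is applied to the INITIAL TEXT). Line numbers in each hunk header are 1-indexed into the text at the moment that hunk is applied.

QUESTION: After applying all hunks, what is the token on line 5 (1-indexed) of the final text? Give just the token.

Answer: nfbgv

Derivation:
Hunk 1: at line 4 remove [dsx,casf,xyjpb] add [urb] -> 6 lines: doxqp cte mvuu qmu urb nfbgv
Hunk 2: at line 3 remove [qmu] add [tzlj] -> 6 lines: doxqp cte mvuu tzlj urb nfbgv
Hunk 3: at line 2 remove [mvuu,tzlj] add [cna] -> 5 lines: doxqp cte cna urb nfbgv
Final line 5: nfbgv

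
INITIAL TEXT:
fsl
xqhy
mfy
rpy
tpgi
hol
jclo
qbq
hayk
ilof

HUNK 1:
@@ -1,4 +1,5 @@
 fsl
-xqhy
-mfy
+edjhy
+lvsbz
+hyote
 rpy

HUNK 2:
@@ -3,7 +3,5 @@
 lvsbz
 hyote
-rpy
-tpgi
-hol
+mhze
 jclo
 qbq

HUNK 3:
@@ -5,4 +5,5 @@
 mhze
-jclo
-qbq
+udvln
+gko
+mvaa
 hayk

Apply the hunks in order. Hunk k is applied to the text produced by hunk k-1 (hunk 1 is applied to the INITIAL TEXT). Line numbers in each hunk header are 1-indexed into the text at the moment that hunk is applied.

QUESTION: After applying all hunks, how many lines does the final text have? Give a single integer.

Hunk 1: at line 1 remove [xqhy,mfy] add [edjhy,lvsbz,hyote] -> 11 lines: fsl edjhy lvsbz hyote rpy tpgi hol jclo qbq hayk ilof
Hunk 2: at line 3 remove [rpy,tpgi,hol] add [mhze] -> 9 lines: fsl edjhy lvsbz hyote mhze jclo qbq hayk ilof
Hunk 3: at line 5 remove [jclo,qbq] add [udvln,gko,mvaa] -> 10 lines: fsl edjhy lvsbz hyote mhze udvln gko mvaa hayk ilof
Final line count: 10

Answer: 10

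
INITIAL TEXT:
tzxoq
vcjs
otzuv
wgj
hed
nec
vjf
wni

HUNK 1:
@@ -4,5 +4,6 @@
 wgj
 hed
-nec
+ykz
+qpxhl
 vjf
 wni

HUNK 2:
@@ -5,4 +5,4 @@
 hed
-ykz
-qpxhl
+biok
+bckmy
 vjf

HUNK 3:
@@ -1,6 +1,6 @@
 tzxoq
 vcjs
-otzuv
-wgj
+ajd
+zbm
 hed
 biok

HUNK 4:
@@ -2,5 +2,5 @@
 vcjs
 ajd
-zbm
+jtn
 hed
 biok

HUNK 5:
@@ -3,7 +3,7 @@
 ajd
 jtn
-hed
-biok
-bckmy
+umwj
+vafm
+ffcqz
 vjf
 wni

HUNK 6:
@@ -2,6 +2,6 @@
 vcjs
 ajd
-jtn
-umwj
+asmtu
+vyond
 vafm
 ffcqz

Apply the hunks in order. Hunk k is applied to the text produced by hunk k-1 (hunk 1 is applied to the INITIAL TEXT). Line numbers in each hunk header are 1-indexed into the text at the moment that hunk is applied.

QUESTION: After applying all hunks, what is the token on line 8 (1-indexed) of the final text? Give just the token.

Answer: vjf

Derivation:
Hunk 1: at line 4 remove [nec] add [ykz,qpxhl] -> 9 lines: tzxoq vcjs otzuv wgj hed ykz qpxhl vjf wni
Hunk 2: at line 5 remove [ykz,qpxhl] add [biok,bckmy] -> 9 lines: tzxoq vcjs otzuv wgj hed biok bckmy vjf wni
Hunk 3: at line 1 remove [otzuv,wgj] add [ajd,zbm] -> 9 lines: tzxoq vcjs ajd zbm hed biok bckmy vjf wni
Hunk 4: at line 2 remove [zbm] add [jtn] -> 9 lines: tzxoq vcjs ajd jtn hed biok bckmy vjf wni
Hunk 5: at line 3 remove [hed,biok,bckmy] add [umwj,vafm,ffcqz] -> 9 lines: tzxoq vcjs ajd jtn umwj vafm ffcqz vjf wni
Hunk 6: at line 2 remove [jtn,umwj] add [asmtu,vyond] -> 9 lines: tzxoq vcjs ajd asmtu vyond vafm ffcqz vjf wni
Final line 8: vjf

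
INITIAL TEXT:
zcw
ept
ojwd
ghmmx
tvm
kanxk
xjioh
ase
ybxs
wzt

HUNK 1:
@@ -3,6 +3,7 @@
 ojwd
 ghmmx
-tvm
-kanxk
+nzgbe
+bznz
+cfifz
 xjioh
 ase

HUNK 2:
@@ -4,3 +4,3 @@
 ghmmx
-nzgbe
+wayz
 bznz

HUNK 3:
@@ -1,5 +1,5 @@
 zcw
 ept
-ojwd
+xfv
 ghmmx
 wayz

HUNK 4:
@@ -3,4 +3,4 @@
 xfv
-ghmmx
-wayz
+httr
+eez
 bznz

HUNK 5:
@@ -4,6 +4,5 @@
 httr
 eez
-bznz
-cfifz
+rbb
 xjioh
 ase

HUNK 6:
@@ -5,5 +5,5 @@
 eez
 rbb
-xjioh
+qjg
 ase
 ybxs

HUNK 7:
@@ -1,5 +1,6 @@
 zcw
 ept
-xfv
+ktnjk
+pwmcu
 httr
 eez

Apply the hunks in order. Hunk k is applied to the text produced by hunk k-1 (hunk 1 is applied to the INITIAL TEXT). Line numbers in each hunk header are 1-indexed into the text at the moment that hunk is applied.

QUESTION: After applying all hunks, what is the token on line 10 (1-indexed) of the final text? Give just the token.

Answer: ybxs

Derivation:
Hunk 1: at line 3 remove [tvm,kanxk] add [nzgbe,bznz,cfifz] -> 11 lines: zcw ept ojwd ghmmx nzgbe bznz cfifz xjioh ase ybxs wzt
Hunk 2: at line 4 remove [nzgbe] add [wayz] -> 11 lines: zcw ept ojwd ghmmx wayz bznz cfifz xjioh ase ybxs wzt
Hunk 3: at line 1 remove [ojwd] add [xfv] -> 11 lines: zcw ept xfv ghmmx wayz bznz cfifz xjioh ase ybxs wzt
Hunk 4: at line 3 remove [ghmmx,wayz] add [httr,eez] -> 11 lines: zcw ept xfv httr eez bznz cfifz xjioh ase ybxs wzt
Hunk 5: at line 4 remove [bznz,cfifz] add [rbb] -> 10 lines: zcw ept xfv httr eez rbb xjioh ase ybxs wzt
Hunk 6: at line 5 remove [xjioh] add [qjg] -> 10 lines: zcw ept xfv httr eez rbb qjg ase ybxs wzt
Hunk 7: at line 1 remove [xfv] add [ktnjk,pwmcu] -> 11 lines: zcw ept ktnjk pwmcu httr eez rbb qjg ase ybxs wzt
Final line 10: ybxs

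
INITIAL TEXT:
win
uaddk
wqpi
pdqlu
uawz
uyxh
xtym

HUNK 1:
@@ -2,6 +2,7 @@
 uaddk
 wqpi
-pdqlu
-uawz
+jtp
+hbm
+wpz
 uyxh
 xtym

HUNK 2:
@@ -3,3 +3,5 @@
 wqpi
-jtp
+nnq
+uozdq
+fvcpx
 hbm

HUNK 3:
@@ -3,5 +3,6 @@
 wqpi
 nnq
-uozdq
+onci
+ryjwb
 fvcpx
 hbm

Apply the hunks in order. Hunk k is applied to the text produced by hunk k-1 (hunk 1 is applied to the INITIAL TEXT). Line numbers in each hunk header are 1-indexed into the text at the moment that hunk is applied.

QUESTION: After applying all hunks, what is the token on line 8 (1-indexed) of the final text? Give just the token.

Answer: hbm

Derivation:
Hunk 1: at line 2 remove [pdqlu,uawz] add [jtp,hbm,wpz] -> 8 lines: win uaddk wqpi jtp hbm wpz uyxh xtym
Hunk 2: at line 3 remove [jtp] add [nnq,uozdq,fvcpx] -> 10 lines: win uaddk wqpi nnq uozdq fvcpx hbm wpz uyxh xtym
Hunk 3: at line 3 remove [uozdq] add [onci,ryjwb] -> 11 lines: win uaddk wqpi nnq onci ryjwb fvcpx hbm wpz uyxh xtym
Final line 8: hbm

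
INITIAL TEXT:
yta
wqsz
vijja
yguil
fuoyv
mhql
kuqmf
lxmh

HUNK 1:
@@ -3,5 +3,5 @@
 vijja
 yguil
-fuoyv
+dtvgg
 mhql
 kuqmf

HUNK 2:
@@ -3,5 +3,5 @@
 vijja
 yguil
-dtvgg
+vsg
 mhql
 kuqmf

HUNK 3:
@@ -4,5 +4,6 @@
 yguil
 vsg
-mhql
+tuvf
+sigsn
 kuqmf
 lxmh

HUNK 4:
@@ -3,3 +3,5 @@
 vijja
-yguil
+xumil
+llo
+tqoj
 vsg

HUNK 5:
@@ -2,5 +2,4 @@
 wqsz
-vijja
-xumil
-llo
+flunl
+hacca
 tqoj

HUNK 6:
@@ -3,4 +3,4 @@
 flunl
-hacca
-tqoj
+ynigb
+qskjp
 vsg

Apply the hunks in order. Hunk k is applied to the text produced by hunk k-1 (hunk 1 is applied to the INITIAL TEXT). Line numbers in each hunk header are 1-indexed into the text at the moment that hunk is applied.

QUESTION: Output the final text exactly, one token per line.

Hunk 1: at line 3 remove [fuoyv] add [dtvgg] -> 8 lines: yta wqsz vijja yguil dtvgg mhql kuqmf lxmh
Hunk 2: at line 3 remove [dtvgg] add [vsg] -> 8 lines: yta wqsz vijja yguil vsg mhql kuqmf lxmh
Hunk 3: at line 4 remove [mhql] add [tuvf,sigsn] -> 9 lines: yta wqsz vijja yguil vsg tuvf sigsn kuqmf lxmh
Hunk 4: at line 3 remove [yguil] add [xumil,llo,tqoj] -> 11 lines: yta wqsz vijja xumil llo tqoj vsg tuvf sigsn kuqmf lxmh
Hunk 5: at line 2 remove [vijja,xumil,llo] add [flunl,hacca] -> 10 lines: yta wqsz flunl hacca tqoj vsg tuvf sigsn kuqmf lxmh
Hunk 6: at line 3 remove [hacca,tqoj] add [ynigb,qskjp] -> 10 lines: yta wqsz flunl ynigb qskjp vsg tuvf sigsn kuqmf lxmh

Answer: yta
wqsz
flunl
ynigb
qskjp
vsg
tuvf
sigsn
kuqmf
lxmh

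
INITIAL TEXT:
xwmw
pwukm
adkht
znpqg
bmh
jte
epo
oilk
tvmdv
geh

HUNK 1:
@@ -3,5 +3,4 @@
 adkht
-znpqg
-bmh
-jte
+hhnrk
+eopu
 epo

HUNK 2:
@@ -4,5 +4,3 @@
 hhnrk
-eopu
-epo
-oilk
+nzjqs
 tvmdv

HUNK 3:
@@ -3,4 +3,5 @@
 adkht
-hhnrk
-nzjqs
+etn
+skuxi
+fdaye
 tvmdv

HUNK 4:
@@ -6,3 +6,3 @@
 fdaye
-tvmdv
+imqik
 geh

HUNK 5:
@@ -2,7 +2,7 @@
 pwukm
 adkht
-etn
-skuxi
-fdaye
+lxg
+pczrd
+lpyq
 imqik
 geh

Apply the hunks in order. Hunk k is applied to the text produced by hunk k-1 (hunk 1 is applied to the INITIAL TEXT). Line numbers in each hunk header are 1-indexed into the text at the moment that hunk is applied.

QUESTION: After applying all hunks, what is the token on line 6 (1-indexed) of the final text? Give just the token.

Hunk 1: at line 3 remove [znpqg,bmh,jte] add [hhnrk,eopu] -> 9 lines: xwmw pwukm adkht hhnrk eopu epo oilk tvmdv geh
Hunk 2: at line 4 remove [eopu,epo,oilk] add [nzjqs] -> 7 lines: xwmw pwukm adkht hhnrk nzjqs tvmdv geh
Hunk 3: at line 3 remove [hhnrk,nzjqs] add [etn,skuxi,fdaye] -> 8 lines: xwmw pwukm adkht etn skuxi fdaye tvmdv geh
Hunk 4: at line 6 remove [tvmdv] add [imqik] -> 8 lines: xwmw pwukm adkht etn skuxi fdaye imqik geh
Hunk 5: at line 2 remove [etn,skuxi,fdaye] add [lxg,pczrd,lpyq] -> 8 lines: xwmw pwukm adkht lxg pczrd lpyq imqik geh
Final line 6: lpyq

Answer: lpyq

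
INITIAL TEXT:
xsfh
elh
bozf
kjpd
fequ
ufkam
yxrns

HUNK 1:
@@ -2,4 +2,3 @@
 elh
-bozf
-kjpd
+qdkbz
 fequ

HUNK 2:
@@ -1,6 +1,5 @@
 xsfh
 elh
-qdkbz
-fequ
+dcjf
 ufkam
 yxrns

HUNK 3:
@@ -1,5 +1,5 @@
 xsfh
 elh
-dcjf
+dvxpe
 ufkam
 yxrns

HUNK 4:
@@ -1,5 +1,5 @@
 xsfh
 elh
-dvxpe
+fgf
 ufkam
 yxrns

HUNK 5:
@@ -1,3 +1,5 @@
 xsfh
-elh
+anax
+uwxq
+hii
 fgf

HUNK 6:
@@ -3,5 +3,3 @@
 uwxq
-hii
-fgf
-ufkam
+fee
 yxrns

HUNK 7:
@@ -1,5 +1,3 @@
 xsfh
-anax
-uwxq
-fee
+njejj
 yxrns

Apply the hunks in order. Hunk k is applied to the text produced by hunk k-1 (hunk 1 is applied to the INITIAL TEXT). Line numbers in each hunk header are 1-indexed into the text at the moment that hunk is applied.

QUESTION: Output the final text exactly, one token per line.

Hunk 1: at line 2 remove [bozf,kjpd] add [qdkbz] -> 6 lines: xsfh elh qdkbz fequ ufkam yxrns
Hunk 2: at line 1 remove [qdkbz,fequ] add [dcjf] -> 5 lines: xsfh elh dcjf ufkam yxrns
Hunk 3: at line 1 remove [dcjf] add [dvxpe] -> 5 lines: xsfh elh dvxpe ufkam yxrns
Hunk 4: at line 1 remove [dvxpe] add [fgf] -> 5 lines: xsfh elh fgf ufkam yxrns
Hunk 5: at line 1 remove [elh] add [anax,uwxq,hii] -> 7 lines: xsfh anax uwxq hii fgf ufkam yxrns
Hunk 6: at line 3 remove [hii,fgf,ufkam] add [fee] -> 5 lines: xsfh anax uwxq fee yxrns
Hunk 7: at line 1 remove [anax,uwxq,fee] add [njejj] -> 3 lines: xsfh njejj yxrns

Answer: xsfh
njejj
yxrns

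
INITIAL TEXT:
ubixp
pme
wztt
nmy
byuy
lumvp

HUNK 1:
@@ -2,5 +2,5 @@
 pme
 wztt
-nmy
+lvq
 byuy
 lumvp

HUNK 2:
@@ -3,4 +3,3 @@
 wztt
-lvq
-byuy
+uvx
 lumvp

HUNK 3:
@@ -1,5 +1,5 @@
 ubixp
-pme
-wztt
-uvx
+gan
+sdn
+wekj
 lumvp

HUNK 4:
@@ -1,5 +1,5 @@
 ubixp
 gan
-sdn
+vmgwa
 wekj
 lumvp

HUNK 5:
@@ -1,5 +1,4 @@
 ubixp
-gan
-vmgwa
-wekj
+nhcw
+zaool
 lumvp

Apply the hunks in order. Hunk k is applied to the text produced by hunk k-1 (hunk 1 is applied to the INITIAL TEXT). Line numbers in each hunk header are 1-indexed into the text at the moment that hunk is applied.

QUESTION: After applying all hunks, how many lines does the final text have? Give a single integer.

Answer: 4

Derivation:
Hunk 1: at line 2 remove [nmy] add [lvq] -> 6 lines: ubixp pme wztt lvq byuy lumvp
Hunk 2: at line 3 remove [lvq,byuy] add [uvx] -> 5 lines: ubixp pme wztt uvx lumvp
Hunk 3: at line 1 remove [pme,wztt,uvx] add [gan,sdn,wekj] -> 5 lines: ubixp gan sdn wekj lumvp
Hunk 4: at line 1 remove [sdn] add [vmgwa] -> 5 lines: ubixp gan vmgwa wekj lumvp
Hunk 5: at line 1 remove [gan,vmgwa,wekj] add [nhcw,zaool] -> 4 lines: ubixp nhcw zaool lumvp
Final line count: 4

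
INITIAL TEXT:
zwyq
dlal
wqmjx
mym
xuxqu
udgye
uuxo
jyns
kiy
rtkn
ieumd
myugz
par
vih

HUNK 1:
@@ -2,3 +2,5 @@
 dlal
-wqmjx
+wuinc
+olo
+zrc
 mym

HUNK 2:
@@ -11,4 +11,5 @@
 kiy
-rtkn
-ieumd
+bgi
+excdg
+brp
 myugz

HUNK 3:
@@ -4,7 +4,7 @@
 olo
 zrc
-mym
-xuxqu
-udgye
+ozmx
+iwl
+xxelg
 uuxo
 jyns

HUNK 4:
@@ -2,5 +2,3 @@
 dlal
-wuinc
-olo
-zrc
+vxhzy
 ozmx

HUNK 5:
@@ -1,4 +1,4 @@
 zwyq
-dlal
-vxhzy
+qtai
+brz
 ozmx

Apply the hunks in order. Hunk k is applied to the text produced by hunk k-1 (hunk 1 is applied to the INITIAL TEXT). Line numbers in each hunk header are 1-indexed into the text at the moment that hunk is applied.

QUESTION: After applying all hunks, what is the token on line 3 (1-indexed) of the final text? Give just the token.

Hunk 1: at line 2 remove [wqmjx] add [wuinc,olo,zrc] -> 16 lines: zwyq dlal wuinc olo zrc mym xuxqu udgye uuxo jyns kiy rtkn ieumd myugz par vih
Hunk 2: at line 11 remove [rtkn,ieumd] add [bgi,excdg,brp] -> 17 lines: zwyq dlal wuinc olo zrc mym xuxqu udgye uuxo jyns kiy bgi excdg brp myugz par vih
Hunk 3: at line 4 remove [mym,xuxqu,udgye] add [ozmx,iwl,xxelg] -> 17 lines: zwyq dlal wuinc olo zrc ozmx iwl xxelg uuxo jyns kiy bgi excdg brp myugz par vih
Hunk 4: at line 2 remove [wuinc,olo,zrc] add [vxhzy] -> 15 lines: zwyq dlal vxhzy ozmx iwl xxelg uuxo jyns kiy bgi excdg brp myugz par vih
Hunk 5: at line 1 remove [dlal,vxhzy] add [qtai,brz] -> 15 lines: zwyq qtai brz ozmx iwl xxelg uuxo jyns kiy bgi excdg brp myugz par vih
Final line 3: brz

Answer: brz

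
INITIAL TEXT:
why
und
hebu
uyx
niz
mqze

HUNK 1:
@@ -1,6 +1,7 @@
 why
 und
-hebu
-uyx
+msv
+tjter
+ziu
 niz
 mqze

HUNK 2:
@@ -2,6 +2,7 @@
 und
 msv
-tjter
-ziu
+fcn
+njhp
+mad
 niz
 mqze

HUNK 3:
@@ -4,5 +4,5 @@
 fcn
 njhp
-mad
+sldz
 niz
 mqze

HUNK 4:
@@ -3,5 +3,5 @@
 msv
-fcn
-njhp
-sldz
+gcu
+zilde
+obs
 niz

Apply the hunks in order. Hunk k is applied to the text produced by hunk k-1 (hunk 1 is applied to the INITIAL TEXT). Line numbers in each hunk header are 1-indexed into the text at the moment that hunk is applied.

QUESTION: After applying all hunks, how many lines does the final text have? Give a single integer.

Answer: 8

Derivation:
Hunk 1: at line 1 remove [hebu,uyx] add [msv,tjter,ziu] -> 7 lines: why und msv tjter ziu niz mqze
Hunk 2: at line 2 remove [tjter,ziu] add [fcn,njhp,mad] -> 8 lines: why und msv fcn njhp mad niz mqze
Hunk 3: at line 4 remove [mad] add [sldz] -> 8 lines: why und msv fcn njhp sldz niz mqze
Hunk 4: at line 3 remove [fcn,njhp,sldz] add [gcu,zilde,obs] -> 8 lines: why und msv gcu zilde obs niz mqze
Final line count: 8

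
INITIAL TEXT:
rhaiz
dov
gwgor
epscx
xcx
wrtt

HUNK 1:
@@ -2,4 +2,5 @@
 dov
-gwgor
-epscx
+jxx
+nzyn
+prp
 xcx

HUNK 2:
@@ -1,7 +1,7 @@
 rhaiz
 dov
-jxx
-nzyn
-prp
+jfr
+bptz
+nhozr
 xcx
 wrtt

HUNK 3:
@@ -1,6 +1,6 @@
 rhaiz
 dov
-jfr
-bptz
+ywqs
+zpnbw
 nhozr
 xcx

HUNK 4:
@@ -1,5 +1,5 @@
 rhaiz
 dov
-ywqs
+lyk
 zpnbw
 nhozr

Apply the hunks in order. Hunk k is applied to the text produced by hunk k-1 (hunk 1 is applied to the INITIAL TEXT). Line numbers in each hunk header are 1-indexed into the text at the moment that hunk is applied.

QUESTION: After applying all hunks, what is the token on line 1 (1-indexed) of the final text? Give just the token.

Answer: rhaiz

Derivation:
Hunk 1: at line 2 remove [gwgor,epscx] add [jxx,nzyn,prp] -> 7 lines: rhaiz dov jxx nzyn prp xcx wrtt
Hunk 2: at line 1 remove [jxx,nzyn,prp] add [jfr,bptz,nhozr] -> 7 lines: rhaiz dov jfr bptz nhozr xcx wrtt
Hunk 3: at line 1 remove [jfr,bptz] add [ywqs,zpnbw] -> 7 lines: rhaiz dov ywqs zpnbw nhozr xcx wrtt
Hunk 4: at line 1 remove [ywqs] add [lyk] -> 7 lines: rhaiz dov lyk zpnbw nhozr xcx wrtt
Final line 1: rhaiz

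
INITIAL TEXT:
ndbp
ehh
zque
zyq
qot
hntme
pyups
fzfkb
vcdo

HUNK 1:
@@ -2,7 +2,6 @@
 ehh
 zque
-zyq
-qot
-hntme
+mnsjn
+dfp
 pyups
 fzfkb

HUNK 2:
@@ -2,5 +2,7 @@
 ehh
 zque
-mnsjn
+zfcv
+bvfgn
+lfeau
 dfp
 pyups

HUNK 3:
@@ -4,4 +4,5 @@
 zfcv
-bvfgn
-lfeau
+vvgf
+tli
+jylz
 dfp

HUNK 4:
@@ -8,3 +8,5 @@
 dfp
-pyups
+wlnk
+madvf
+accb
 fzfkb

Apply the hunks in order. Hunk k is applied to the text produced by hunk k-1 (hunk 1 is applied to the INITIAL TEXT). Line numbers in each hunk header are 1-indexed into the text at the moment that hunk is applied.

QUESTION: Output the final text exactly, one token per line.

Answer: ndbp
ehh
zque
zfcv
vvgf
tli
jylz
dfp
wlnk
madvf
accb
fzfkb
vcdo

Derivation:
Hunk 1: at line 2 remove [zyq,qot,hntme] add [mnsjn,dfp] -> 8 lines: ndbp ehh zque mnsjn dfp pyups fzfkb vcdo
Hunk 2: at line 2 remove [mnsjn] add [zfcv,bvfgn,lfeau] -> 10 lines: ndbp ehh zque zfcv bvfgn lfeau dfp pyups fzfkb vcdo
Hunk 3: at line 4 remove [bvfgn,lfeau] add [vvgf,tli,jylz] -> 11 lines: ndbp ehh zque zfcv vvgf tli jylz dfp pyups fzfkb vcdo
Hunk 4: at line 8 remove [pyups] add [wlnk,madvf,accb] -> 13 lines: ndbp ehh zque zfcv vvgf tli jylz dfp wlnk madvf accb fzfkb vcdo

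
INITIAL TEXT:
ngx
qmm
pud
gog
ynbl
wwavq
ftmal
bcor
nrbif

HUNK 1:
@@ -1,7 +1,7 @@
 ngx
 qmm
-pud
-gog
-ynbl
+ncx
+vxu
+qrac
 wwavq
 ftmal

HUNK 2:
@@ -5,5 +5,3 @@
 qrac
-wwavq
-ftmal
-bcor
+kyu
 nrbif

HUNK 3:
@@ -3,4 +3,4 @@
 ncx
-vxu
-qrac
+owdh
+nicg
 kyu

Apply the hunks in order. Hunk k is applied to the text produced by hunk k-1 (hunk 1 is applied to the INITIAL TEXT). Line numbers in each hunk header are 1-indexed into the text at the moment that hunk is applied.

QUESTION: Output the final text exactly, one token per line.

Hunk 1: at line 1 remove [pud,gog,ynbl] add [ncx,vxu,qrac] -> 9 lines: ngx qmm ncx vxu qrac wwavq ftmal bcor nrbif
Hunk 2: at line 5 remove [wwavq,ftmal,bcor] add [kyu] -> 7 lines: ngx qmm ncx vxu qrac kyu nrbif
Hunk 3: at line 3 remove [vxu,qrac] add [owdh,nicg] -> 7 lines: ngx qmm ncx owdh nicg kyu nrbif

Answer: ngx
qmm
ncx
owdh
nicg
kyu
nrbif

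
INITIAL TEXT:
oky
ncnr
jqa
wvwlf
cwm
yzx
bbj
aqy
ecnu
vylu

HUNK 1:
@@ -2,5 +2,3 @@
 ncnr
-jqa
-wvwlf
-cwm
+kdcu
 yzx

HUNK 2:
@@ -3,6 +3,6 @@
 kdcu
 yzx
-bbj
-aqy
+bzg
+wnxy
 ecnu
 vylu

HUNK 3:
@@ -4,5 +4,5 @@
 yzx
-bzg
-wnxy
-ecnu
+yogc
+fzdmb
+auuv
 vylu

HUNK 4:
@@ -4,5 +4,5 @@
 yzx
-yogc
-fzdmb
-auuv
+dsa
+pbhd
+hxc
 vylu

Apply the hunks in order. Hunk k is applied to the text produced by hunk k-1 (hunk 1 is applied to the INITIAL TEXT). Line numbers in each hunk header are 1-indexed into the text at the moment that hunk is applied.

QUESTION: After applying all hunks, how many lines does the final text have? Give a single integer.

Hunk 1: at line 2 remove [jqa,wvwlf,cwm] add [kdcu] -> 8 lines: oky ncnr kdcu yzx bbj aqy ecnu vylu
Hunk 2: at line 3 remove [bbj,aqy] add [bzg,wnxy] -> 8 lines: oky ncnr kdcu yzx bzg wnxy ecnu vylu
Hunk 3: at line 4 remove [bzg,wnxy,ecnu] add [yogc,fzdmb,auuv] -> 8 lines: oky ncnr kdcu yzx yogc fzdmb auuv vylu
Hunk 4: at line 4 remove [yogc,fzdmb,auuv] add [dsa,pbhd,hxc] -> 8 lines: oky ncnr kdcu yzx dsa pbhd hxc vylu
Final line count: 8

Answer: 8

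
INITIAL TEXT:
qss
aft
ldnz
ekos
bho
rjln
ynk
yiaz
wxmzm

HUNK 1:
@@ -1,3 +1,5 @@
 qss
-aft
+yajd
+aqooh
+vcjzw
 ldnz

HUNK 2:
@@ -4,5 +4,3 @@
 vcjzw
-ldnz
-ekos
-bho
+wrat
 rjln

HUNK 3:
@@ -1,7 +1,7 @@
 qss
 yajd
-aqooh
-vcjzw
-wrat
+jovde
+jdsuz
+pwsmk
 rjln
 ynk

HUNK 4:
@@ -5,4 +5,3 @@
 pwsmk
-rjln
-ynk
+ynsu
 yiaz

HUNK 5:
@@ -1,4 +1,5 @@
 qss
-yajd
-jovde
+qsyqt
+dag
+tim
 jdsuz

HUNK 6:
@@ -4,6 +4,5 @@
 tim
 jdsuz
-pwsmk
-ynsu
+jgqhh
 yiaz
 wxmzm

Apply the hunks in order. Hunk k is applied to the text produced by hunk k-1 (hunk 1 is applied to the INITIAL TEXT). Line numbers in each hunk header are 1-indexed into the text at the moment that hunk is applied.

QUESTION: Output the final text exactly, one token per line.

Hunk 1: at line 1 remove [aft] add [yajd,aqooh,vcjzw] -> 11 lines: qss yajd aqooh vcjzw ldnz ekos bho rjln ynk yiaz wxmzm
Hunk 2: at line 4 remove [ldnz,ekos,bho] add [wrat] -> 9 lines: qss yajd aqooh vcjzw wrat rjln ynk yiaz wxmzm
Hunk 3: at line 1 remove [aqooh,vcjzw,wrat] add [jovde,jdsuz,pwsmk] -> 9 lines: qss yajd jovde jdsuz pwsmk rjln ynk yiaz wxmzm
Hunk 4: at line 5 remove [rjln,ynk] add [ynsu] -> 8 lines: qss yajd jovde jdsuz pwsmk ynsu yiaz wxmzm
Hunk 5: at line 1 remove [yajd,jovde] add [qsyqt,dag,tim] -> 9 lines: qss qsyqt dag tim jdsuz pwsmk ynsu yiaz wxmzm
Hunk 6: at line 4 remove [pwsmk,ynsu] add [jgqhh] -> 8 lines: qss qsyqt dag tim jdsuz jgqhh yiaz wxmzm

Answer: qss
qsyqt
dag
tim
jdsuz
jgqhh
yiaz
wxmzm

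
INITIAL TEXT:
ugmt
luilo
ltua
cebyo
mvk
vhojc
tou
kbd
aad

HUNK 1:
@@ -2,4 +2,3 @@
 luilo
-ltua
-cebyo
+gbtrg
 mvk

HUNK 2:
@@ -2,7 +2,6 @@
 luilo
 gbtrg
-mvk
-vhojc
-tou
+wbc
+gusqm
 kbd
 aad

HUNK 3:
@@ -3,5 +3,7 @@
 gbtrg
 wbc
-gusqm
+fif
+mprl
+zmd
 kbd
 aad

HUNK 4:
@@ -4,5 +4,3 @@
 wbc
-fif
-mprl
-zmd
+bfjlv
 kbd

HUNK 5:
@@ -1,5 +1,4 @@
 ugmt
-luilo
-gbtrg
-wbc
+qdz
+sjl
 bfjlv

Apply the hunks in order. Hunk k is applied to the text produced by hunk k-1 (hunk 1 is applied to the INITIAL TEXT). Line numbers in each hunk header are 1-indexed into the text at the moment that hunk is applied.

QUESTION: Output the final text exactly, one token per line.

Answer: ugmt
qdz
sjl
bfjlv
kbd
aad

Derivation:
Hunk 1: at line 2 remove [ltua,cebyo] add [gbtrg] -> 8 lines: ugmt luilo gbtrg mvk vhojc tou kbd aad
Hunk 2: at line 2 remove [mvk,vhojc,tou] add [wbc,gusqm] -> 7 lines: ugmt luilo gbtrg wbc gusqm kbd aad
Hunk 3: at line 3 remove [gusqm] add [fif,mprl,zmd] -> 9 lines: ugmt luilo gbtrg wbc fif mprl zmd kbd aad
Hunk 4: at line 4 remove [fif,mprl,zmd] add [bfjlv] -> 7 lines: ugmt luilo gbtrg wbc bfjlv kbd aad
Hunk 5: at line 1 remove [luilo,gbtrg,wbc] add [qdz,sjl] -> 6 lines: ugmt qdz sjl bfjlv kbd aad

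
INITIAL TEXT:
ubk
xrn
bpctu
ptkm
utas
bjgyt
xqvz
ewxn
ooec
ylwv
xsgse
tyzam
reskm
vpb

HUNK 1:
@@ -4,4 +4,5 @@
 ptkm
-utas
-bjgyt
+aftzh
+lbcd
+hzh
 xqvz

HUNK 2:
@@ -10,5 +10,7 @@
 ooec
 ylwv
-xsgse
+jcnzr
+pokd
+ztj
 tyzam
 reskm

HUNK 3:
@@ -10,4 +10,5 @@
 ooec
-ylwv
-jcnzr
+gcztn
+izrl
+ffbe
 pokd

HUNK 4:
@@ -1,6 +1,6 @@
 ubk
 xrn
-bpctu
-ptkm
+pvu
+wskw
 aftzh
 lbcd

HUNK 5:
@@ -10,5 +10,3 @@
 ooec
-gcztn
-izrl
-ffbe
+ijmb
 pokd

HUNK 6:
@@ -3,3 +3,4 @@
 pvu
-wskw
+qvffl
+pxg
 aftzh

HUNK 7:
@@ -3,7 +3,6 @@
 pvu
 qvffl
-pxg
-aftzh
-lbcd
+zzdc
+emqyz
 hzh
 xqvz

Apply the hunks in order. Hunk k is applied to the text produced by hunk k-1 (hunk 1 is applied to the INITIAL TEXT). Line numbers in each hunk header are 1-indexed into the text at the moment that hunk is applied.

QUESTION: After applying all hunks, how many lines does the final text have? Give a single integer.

Answer: 16

Derivation:
Hunk 1: at line 4 remove [utas,bjgyt] add [aftzh,lbcd,hzh] -> 15 lines: ubk xrn bpctu ptkm aftzh lbcd hzh xqvz ewxn ooec ylwv xsgse tyzam reskm vpb
Hunk 2: at line 10 remove [xsgse] add [jcnzr,pokd,ztj] -> 17 lines: ubk xrn bpctu ptkm aftzh lbcd hzh xqvz ewxn ooec ylwv jcnzr pokd ztj tyzam reskm vpb
Hunk 3: at line 10 remove [ylwv,jcnzr] add [gcztn,izrl,ffbe] -> 18 lines: ubk xrn bpctu ptkm aftzh lbcd hzh xqvz ewxn ooec gcztn izrl ffbe pokd ztj tyzam reskm vpb
Hunk 4: at line 1 remove [bpctu,ptkm] add [pvu,wskw] -> 18 lines: ubk xrn pvu wskw aftzh lbcd hzh xqvz ewxn ooec gcztn izrl ffbe pokd ztj tyzam reskm vpb
Hunk 5: at line 10 remove [gcztn,izrl,ffbe] add [ijmb] -> 16 lines: ubk xrn pvu wskw aftzh lbcd hzh xqvz ewxn ooec ijmb pokd ztj tyzam reskm vpb
Hunk 6: at line 3 remove [wskw] add [qvffl,pxg] -> 17 lines: ubk xrn pvu qvffl pxg aftzh lbcd hzh xqvz ewxn ooec ijmb pokd ztj tyzam reskm vpb
Hunk 7: at line 3 remove [pxg,aftzh,lbcd] add [zzdc,emqyz] -> 16 lines: ubk xrn pvu qvffl zzdc emqyz hzh xqvz ewxn ooec ijmb pokd ztj tyzam reskm vpb
Final line count: 16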